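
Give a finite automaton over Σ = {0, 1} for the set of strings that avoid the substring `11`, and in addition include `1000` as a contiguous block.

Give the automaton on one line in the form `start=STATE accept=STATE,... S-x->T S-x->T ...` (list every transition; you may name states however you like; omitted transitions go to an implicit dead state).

Handle the two conditions separately and then intersect. The first has 3 states tracking partial matches of the forbidden pattern `11`; the second has 5 states tracking whether and how much of `1000` has been seen. A product state is a pair (one from each), accepting exactly when both do. Equivalent product states are then merged.
With 7 states:
        0   1  
>  q0   q0  q1 
   q1   q2  q3 
   q2   q4  q1 
   q3   q3  q3 
   q4   q5  q1 
 * q5   q5  q6 
 * q6   q5  q3 
(> = start, * = accepting)

start=q0 accept=q5,q6 q0-0->q0 q0-1->q1 q1-0->q2 q1-1->q3 q2-0->q4 q2-1->q1 q3-0->q3 q3-1->q3 q4-0->q5 q4-1->q1 q5-0->q5 q5-1->q6 q6-0->q5 q6-1->q3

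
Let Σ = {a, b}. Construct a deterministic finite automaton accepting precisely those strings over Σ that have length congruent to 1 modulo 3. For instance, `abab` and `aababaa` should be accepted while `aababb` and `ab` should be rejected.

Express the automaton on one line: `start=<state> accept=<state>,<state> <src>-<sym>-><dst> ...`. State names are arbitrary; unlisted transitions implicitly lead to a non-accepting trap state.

start=s0 accept=s1 s0-a->s1 s0-b->s1 s1-a->s2 s1-b->s2 s2-a->s0 s2-b->s0

Only the length mod 3 matters, so use a 3-cycle: from any state, every input symbol moves to the next state, wrapping s2 back to s0. Mark s1 accepting.
        a   b  
>  s0   s1  s1 
 * s1   s2  s2 
   s2   s0  s0 
(> = start, * = accepting)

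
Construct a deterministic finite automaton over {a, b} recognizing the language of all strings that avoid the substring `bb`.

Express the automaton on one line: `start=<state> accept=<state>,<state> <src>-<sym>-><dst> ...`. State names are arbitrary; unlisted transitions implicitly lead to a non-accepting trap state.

This is the complement of 'contains `bb`'. Use the same substring-matching states — s0 through s2 holding how much of `bb` has just been matched — but flip the accepting set: everything except the trap s2 accepts.
        a   b  
>* s0   s0  s1 
 * s1   s0  s2 
   s2   s2  s2 
(> = start, * = accepting)

start=s0 accept=s0,s1 s0-a->s0 s0-b->s1 s1-a->s0 s1-b->s2 s2-a->s2 s2-b->s2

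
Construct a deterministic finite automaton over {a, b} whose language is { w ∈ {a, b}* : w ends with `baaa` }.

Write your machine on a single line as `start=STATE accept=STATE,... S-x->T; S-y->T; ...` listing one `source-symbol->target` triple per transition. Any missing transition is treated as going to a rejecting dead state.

Let each state record the length of the longest suffix of the input read so far that is also a prefix of `baaa`. q1 means the last symbol is `b`; q2 means the last 2 symbols are `ba`; q3 means the last 3 symbols are `baa`; q4 means the last 4 symbols are `baaa`. Accept only at q4, where the string currently ends in `baaa`.
A 5-state machine:
        a   b  
>  q0   q0  q1 
   q1   q2  q1 
   q2   q3  q1 
   q3   q4  q1 
 * q4   q0  q1 
(> = start, * = accepting)

start=q0; accept=q4; q0-a->q0; q0-b->q1; q1-a->q2; q1-b->q1; q2-a->q3; q2-b->q1; q3-a->q4; q3-b->q1; q4-a->q0; q4-b->q1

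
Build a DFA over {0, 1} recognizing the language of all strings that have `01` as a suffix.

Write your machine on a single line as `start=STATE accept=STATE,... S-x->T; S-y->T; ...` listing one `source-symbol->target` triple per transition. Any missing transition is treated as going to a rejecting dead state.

start=S0; accept=S2; S0-0->S1; S0-1->S0; S1-0->S1; S1-1->S2; S2-0->S1; S2-1->S0

Let each state record the length of the longest suffix of the input read so far that is also a prefix of `01`. S1 means the last symbol is `0`; S2 means the last 2 symbols are `01`. Accept only at S2, where the string currently ends in `01`.
A 3-state machine:
        0   1  
>  S0   S1  S0 
   S1   S1  S2 
 * S2   S1  S0 
(> = start, * = accepting)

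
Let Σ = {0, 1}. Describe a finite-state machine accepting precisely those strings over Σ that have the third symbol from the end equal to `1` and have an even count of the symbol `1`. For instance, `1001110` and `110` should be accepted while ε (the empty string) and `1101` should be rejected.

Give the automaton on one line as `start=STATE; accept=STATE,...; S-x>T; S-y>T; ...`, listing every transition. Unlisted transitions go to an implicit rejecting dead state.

start=A; accept=F,G,K,L; A-0>A; A-1>B; B-0>C; B-1>D; C-0>E; C-1>F; D-0>G; D-1>H; E-0>E; E-1>I; F-0>J; F-1>H; G-0>K; G-1>B; H-0>C; H-1>L; I-0>J; I-1>H; J-0>K; J-1>B; K-0>A; K-1>B; L-0>G; L-1>H

Handle the two conditions separately and then intersect. The first has 15 states tracking the last 3 symbols read; the second has 2 states tracking the count of `1`s modulo 2. A product state is a pair (one from each), accepting exactly when both do. Minimizing collapses redundant product states.
With 12 states:
       0  1 
>  A   A  B 
   B   C  D 
   C   E  F 
   D   G  H 
   E   E  I 
 * F   J  H 
 * G   K  B 
   H   C  L 
   I   J  H 
   J   K  B 
 * K   A  B 
 * L   G  H 
(> = start, * = accepting)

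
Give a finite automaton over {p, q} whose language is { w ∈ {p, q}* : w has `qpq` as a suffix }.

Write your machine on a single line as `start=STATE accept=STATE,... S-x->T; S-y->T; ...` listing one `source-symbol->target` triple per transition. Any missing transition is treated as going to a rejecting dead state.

start=S0; accept=S3; S0-p->S0; S0-q->S1; S1-p->S2; S1-q->S1; S2-p->S0; S2-q->S3; S3-p->S2; S3-q->S1

Let each state record the length of the longest suffix of the input read so far that is also a prefix of `qpq`. S1 means the last symbol is `q`; S2 means the last 2 symbols are `qp`; S3 means the last 3 symbols are `qpq`. Accept only at S3, where the string currently ends in `qpq`.
With 4 states:
        p   q  
>  S0   S0  S1 
   S1   S2  S1 
   S2   S0  S3 
 * S3   S2  S1 
(> = start, * = accepting)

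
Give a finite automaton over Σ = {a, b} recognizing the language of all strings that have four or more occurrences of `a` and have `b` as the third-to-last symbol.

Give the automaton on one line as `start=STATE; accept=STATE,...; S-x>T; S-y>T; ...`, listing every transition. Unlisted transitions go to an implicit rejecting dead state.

start=s0; accept=s11,s13,s14,s15; s0-a>s1; s0-b>s0; s1-a>s2; s1-b>s1; s2-a>s3; s2-b>s4; s3-a>s5; s3-b>s6; s4-a>s7; s4-b>s4; s5-a>s5; s5-b>s8; s6-a>s9; s6-b>s10; s7-a>s11; s7-b>s6; s8-a>s9; s8-b>s12; s9-a>s11; s9-b>s13; s10-a>s14; s10-b>s10; s11-a>s5; s11-b>s8; s12-a>s14; s12-b>s15; s13-a>s9; s13-b>s12; s14-a>s11; s14-b>s13; s15-a>s14; s15-b>s15

Handle the two conditions separately and then intersect. The first has 6 states tracking the count of `a`s, saturating at 5; the second has 15 states tracking the last 3 symbols read. A product state is a pair (one from each), accepting exactly when both do. After merging equivalent states the machine shrinks.
A 16-state machine:
          a    b  
>  s0     s1   s0 
   s1     s2   s1 
   s2     s3   s4 
   s3     s5   s6 
   s4     s7   s4 
   s5     s5   s8 
   s6     s9  s10 
   s7    s11   s6 
   s8     s9  s12 
   s9    s11  s13 
   s10   s14  s10 
 * s11    s5   s8 
   s12   s14  s15 
 * s13    s9  s12 
 * s14   s11  s13 
 * s15   s14  s15 
(> = start, * = accepting)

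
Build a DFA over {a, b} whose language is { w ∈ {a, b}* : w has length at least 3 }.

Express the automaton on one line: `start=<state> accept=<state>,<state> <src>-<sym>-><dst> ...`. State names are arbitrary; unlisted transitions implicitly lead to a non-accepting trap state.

start=s0 accept=s3,s4 s0-a->s1 s0-b->s1 s1-a->s2 s1-b->s2 s2-a->s3 s2-b->s3 s3-a->s4 s3-b->s4 s4-a->s4 s4-b->s4

Count input length up to 4: every symbol moves from s0 toward s4, which means 'more than 3' and absorbs. Accept from {s3, s4}.
5 states suffice.
        a   b  
>  s0   s1  s1 
   s1   s2  s2 
   s2   s3  s3 
 * s3   s4  s4 
 * s4   s4  s4 
(> = start, * = accepting)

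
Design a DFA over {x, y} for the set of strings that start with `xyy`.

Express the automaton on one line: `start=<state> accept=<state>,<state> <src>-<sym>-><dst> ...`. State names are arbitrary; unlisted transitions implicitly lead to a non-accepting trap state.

start=A accept=D A-x->B A-y->E B-x->E B-y->C C-x->E C-y->D D-x->D D-y->D E-x->E E-y->E

Check the first 3 symbols one by one: A through C record how many have matched `xyy` so far; any wrong symbol goes to the dead state E. After all 3 match we enter the accepting sink D.
With 5 states:
       x  y 
>  A   B  E 
   B   E  C 
   C   E  D 
 * D   D  D 
   E   E  E 
(> = start, * = accepting)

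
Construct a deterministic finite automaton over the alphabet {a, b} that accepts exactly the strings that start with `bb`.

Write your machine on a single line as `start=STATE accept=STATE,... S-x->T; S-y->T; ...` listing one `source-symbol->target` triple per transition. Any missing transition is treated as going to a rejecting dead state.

Walk along `bb` while the input agrees: from q0 take `b` to q1, and so on. Any deviation drops to the rejecting sink q3. Once q2 is reached the prefix is confirmed and every continuation is accepted.
A 4-state machine:
        a   b  
>  q0   q3  q1 
   q1   q3  q2 
 * q2   q2  q2 
   q3   q3  q3 
(> = start, * = accepting)

start=q0; accept=q2; q0-a->q3; q0-b->q1; q1-a->q3; q1-b->q2; q2-a->q2; q2-b->q2; q3-a->q3; q3-b->q3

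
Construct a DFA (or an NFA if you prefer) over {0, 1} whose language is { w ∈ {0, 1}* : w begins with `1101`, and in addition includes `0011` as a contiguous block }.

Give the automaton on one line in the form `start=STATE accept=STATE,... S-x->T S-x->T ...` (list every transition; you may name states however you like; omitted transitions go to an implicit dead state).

Handle the two conditions separately and then intersect. One (6 states) tracks whether the input so far still matches the prefix `1101`; the other (5 states) tracks whether and how much of `0011` has been seen. Each combined state is a pair, one component from each; accept when both components accept. Minimizing collapses redundant product states.
A 10-state machine:
        0   1  
>  q0   q1  q2 
   q1   q1  q1 
   q2   q1  q3 
   q3   q4  q1 
   q4   q1  q5 
   q5   q6  q5 
   q6   q7  q5 
   q7   q7  q8 
   q8   q6  q9 
 * q9   q9  q9 
(> = start, * = accepting)

start=q0 accept=q9 q0-0->q1 q0-1->q2 q1-0->q1 q1-1->q1 q2-0->q1 q2-1->q3 q3-0->q4 q3-1->q1 q4-0->q1 q4-1->q5 q5-0->q6 q5-1->q5 q6-0->q7 q6-1->q5 q7-0->q7 q7-1->q8 q8-0->q6 q8-1->q9 q9-0->q9 q9-1->q9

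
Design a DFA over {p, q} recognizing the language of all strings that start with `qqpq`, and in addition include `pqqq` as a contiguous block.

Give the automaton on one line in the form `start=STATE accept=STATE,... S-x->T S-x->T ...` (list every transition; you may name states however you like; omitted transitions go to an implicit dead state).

Run two small machines in parallel and take their product. One (6 states) tracks whether the input so far still matches the prefix `qqpq`; the other (5 states) tracks whether and how much of `pqqq` has been seen. Each combined state is a pair, one component from each; accept when both components accept.
13 states suffice.
          p    q  
>  S0     S1   S2 
   S1     S1   S3 
   S2     S1   S4 
   S3     S1   S5 
   S4     S6   S7 
   S5     S1   S8 
   S6     S1   S9 
   S7     S1   S7 
   S8     S8   S8 
   S9    S10  S11 
   S10   S10   S9 
   S11   S10  S12 
 * S12   S12  S12 
(> = start, * = accepting)

start=S0 accept=S12 S0-p->S1 S0-q->S2 S1-p->S1 S1-q->S3 S2-p->S1 S2-q->S4 S3-p->S1 S3-q->S5 S4-p->S6 S4-q->S7 S5-p->S1 S5-q->S8 S6-p->S1 S6-q->S9 S7-p->S1 S7-q->S7 S8-p->S8 S8-q->S8 S9-p->S10 S9-q->S11 S10-p->S10 S10-q->S9 S11-p->S10 S11-q->S12 S12-p->S12 S12-q->S12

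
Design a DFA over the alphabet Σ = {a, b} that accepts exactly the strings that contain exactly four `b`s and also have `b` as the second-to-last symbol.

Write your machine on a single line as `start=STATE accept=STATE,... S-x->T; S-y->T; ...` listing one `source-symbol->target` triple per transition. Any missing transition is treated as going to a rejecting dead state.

Handle the two conditions separately and then intersect. The first has 6 states tracking the count of `b`s, saturating at 5; the second has 7 states tracking the last 2 symbols read. A product state is a pair (one from each), accepting exactly when both do. Equivalent product states are then merged.
A 9-state machine:
        a   b  
>  q0   q0  q1 
   q1   q1  q2 
   q2   q2  q3 
   q3   q4  q5 
   q4   q4  q6 
 * q5   q7  q8 
   q6   q7  q8 
 * q7   q8  q8 
   q8   q8  q8 
(> = start, * = accepting)

start=q0; accept=q5,q7; q0-a->q0; q0-b->q1; q1-a->q1; q1-b->q2; q2-a->q2; q2-b->q3; q3-a->q4; q3-b->q5; q4-a->q4; q4-b->q6; q5-a->q7; q5-b->q8; q6-a->q7; q6-b->q8; q7-a->q8; q7-b->q8; q8-a->q8; q8-b->q8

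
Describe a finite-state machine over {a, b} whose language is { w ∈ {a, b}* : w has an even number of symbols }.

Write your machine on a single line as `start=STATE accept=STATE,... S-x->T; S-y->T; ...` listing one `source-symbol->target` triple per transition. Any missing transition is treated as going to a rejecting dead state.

Only the length mod 2 matters, so use a 2-cycle: from any state, every input symbol moves to the next state, wrapping q1 back to q0. Mark q0 accepting.
With 2 states:
        a   b  
>* q0   q1  q1 
   q1   q0  q0 
(> = start, * = accepting)

start=q0; accept=q0; q0-a->q1; q0-b->q1; q1-a->q0; q1-b->q0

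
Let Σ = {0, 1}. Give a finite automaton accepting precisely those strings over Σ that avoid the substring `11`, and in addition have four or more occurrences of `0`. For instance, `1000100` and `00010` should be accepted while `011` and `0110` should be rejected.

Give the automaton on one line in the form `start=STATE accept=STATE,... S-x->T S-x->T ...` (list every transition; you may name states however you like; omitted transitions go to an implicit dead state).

start=q0 accept=q9,q12,q13,q15 q0-0->q1 q0-1->q2 q1-0->q3 q1-1->q4 q2-0->q1 q2-1->q5 q3-0->q6 q3-1->q7 q4-0->q3 q4-1->q8 q5-0->q8 q5-1->q5 q6-0->q9 q6-1->q10 q7-0->q6 q7-1->q11 q8-0->q11 q8-1->q8 q9-0->q12 q9-1->q13 q10-0->q9 q10-1->q14 q11-0->q14 q11-1->q11 q12-0->q12 q12-1->q15 q13-0->q12 q13-1->q16 q14-0->q16 q14-1->q14 q15-0->q12 q15-1->q17 q16-0->q17 q16-1->q16 q17-0->q17 q17-1->q17

Build one automaton per condition and run them in lockstep. One (3 states) tracks partial matches of the forbidden pattern `11`; the other (6 states) tracks the count of `0`s, saturating at 5. Each combined state is a pair, one component from each; accept when both components accept.
With 18 states:
          0    1  
>  q0     q1   q2 
   q1     q3   q4 
   q2     q1   q5 
   q3     q6   q7 
   q4     q3   q8 
   q5     q8   q5 
   q6     q9  q10 
   q7     q6  q11 
   q8    q11   q8 
 * q9    q12  q13 
   q10    q9  q14 
   q11   q14  q11 
 * q12   q12  q15 
 * q13   q12  q16 
   q14   q16  q14 
 * q15   q12  q17 
   q16   q17  q16 
   q17   q17  q17 
(> = start, * = accepting)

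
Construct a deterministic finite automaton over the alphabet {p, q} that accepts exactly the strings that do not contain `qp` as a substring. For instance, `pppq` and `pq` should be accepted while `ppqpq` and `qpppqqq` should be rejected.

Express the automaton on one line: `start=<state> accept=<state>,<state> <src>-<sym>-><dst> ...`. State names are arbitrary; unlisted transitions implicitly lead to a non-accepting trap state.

start=S0 accept=S0,S1 S0-p->S0 S0-q->S1 S1-p->S2 S1-q->S1 S2-p->S2 S2-q->S2

Track partial matches of the forbidden pattern `qp`. State S2 is a dead state reached once `qp` has occurred; every other state accepts. S0 means no part of `qp` is currently matched.
3 states suffice.
        p   q  
>* S0   S0  S1 
 * S1   S2  S1 
   S2   S2  S2 
(> = start, * = accepting)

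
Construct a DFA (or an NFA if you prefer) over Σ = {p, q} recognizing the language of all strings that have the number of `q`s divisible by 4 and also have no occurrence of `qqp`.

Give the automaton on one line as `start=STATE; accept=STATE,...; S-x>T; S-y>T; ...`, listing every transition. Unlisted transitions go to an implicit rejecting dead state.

Build one automaton per condition and run them in lockstep. The first has 4 states tracking the count of `q`s modulo 4; the second has 4 states tracking partial matches of the forbidden pattern `qqp`. A product state is a pair (one from each), accepting exactly when both do.
A 16-state machine:
          p    q  
>* S0     S0   S1 
   S1     S2   S3 
   S2     S2   S4 
   S3     S5   S6 
   S4     S7   S6 
   S5     S5   S8 
   S6     S8   S9 
   S7     S7  S10 
   S8     S8  S11 
 * S9    S11  S12 
   S10   S13   S9 
   S11   S11  S14 
   S12   S14   S3 
   S13   S13  S15 
   S14   S14   S5 
 * S15    S0  S12 
(> = start, * = accepting)

start=S0; accept=S0,S9,S15; S0-p>S0; S0-q>S1; S1-p>S2; S1-q>S3; S2-p>S2; S2-q>S4; S3-p>S5; S3-q>S6; S4-p>S7; S4-q>S6; S5-p>S5; S5-q>S8; S6-p>S8; S6-q>S9; S7-p>S7; S7-q>S10; S8-p>S8; S8-q>S11; S9-p>S11; S9-q>S12; S10-p>S13; S10-q>S9; S11-p>S11; S11-q>S14; S12-p>S14; S12-q>S3; S13-p>S13; S13-q>S15; S14-p>S14; S14-q>S5; S15-p>S0; S15-q>S12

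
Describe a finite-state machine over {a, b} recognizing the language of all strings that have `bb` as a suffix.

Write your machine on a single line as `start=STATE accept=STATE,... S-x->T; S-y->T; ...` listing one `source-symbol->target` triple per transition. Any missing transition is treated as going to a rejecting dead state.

Remember how much of `bb` the current input suffix matches. State q0 means no match yet; q1 means the last symbol is `b`; q2 means the last 2 symbols are `bb`. Only q2 accepts. On a mismatch, fall back to the longest proper suffix that is still a prefix of `bb`.
With 3 states:
        a   b  
>  q0   q0  q1 
   q1   q0  q2 
 * q2   q0  q2 
(> = start, * = accepting)

start=q0; accept=q2; q0-a->q0; q0-b->q1; q1-a->q0; q1-b->q2; q2-a->q0; q2-b->q2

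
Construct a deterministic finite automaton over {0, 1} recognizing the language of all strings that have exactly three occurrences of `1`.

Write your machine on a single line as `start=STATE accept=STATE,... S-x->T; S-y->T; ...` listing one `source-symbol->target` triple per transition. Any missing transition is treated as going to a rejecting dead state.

Count `1`s, saturating at 4: states q0 through q3 mean 0 through 3 `1`s seen; q4 means more than 3. Each `1` increments (capped at q4); other symbols loop. Accept from {q3}.
        0   1  
>  q0   q0  q1 
   q1   q1  q2 
   q2   q2  q3 
 * q3   q3  q4 
   q4   q4  q4 
(> = start, * = accepting)

start=q0; accept=q3; q0-0->q0; q0-1->q1; q1-0->q1; q1-1->q2; q2-0->q2; q2-1->q3; q3-0->q3; q3-1->q4; q4-0->q4; q4-1->q4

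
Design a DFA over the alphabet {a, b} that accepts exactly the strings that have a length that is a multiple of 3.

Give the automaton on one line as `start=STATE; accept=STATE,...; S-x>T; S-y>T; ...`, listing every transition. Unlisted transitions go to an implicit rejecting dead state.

Count input length modulo 3: every symbol advances one step around the cycle q0 → q1 → q2 → q0. Accept at q0.
3 states suffice.
        a   b  
>* q0   q1  q1 
   q1   q2  q2 
   q2   q0  q0 
(> = start, * = accepting)

start=q0; accept=q0; q0-a>q1; q0-b>q1; q1-a>q2; q1-b>q2; q2-a>q0; q2-b>q0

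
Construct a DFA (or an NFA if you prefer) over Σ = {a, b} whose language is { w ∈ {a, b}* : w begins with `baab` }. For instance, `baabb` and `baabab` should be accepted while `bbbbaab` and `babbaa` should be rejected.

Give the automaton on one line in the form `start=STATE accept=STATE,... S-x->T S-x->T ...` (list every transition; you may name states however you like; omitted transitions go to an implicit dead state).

Check the first 4 symbols one by one: s0 through s3 record how many have matched `baab` so far; any wrong symbol goes to the dead state s5. After all 4 match we enter the accepting sink s4.
        a   b  
>  s0   s5  s1 
   s1   s2  s5 
   s2   s3  s5 
   s3   s5  s4 
 * s4   s4  s4 
   s5   s5  s5 
(> = start, * = accepting)

start=s0 accept=s4 s0-a->s5 s0-b->s1 s1-a->s2 s1-b->s5 s2-a->s3 s2-b->s5 s3-a->s5 s3-b->s4 s4-a->s4 s4-b->s4 s5-a->s5 s5-b->s5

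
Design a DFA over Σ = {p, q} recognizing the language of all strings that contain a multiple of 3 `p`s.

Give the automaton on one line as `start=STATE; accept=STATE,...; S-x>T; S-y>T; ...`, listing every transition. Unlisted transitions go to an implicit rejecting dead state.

start=A; accept=A; A-p>B; A-q>A; B-p>C; B-q>B; C-p>A; C-q>C

The only thing that matters is how many `p`s have appeared, reduced mod 3. Use one state per residue: A for 0, …, C for 2. Reading `p` moves to the next residue; anything else stays put. A is accepting.
A 3-state machine:
       p  q 
>* A   B  A 
   B   C  B 
   C   A  C 
(> = start, * = accepting)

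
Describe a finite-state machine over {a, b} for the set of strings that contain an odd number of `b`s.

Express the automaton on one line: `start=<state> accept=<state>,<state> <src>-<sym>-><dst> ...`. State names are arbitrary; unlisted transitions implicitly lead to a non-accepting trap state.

The only thing that matters is how many `b`s have appeared, reduced mod 2. Use one state per residue: q0 for 0, …, q1 for 1. Reading `b` moves to the next residue; anything else stays put. q1 is accepting.
A 2-state machine:
        a   b  
>  q0   q0  q1 
 * q1   q1  q0 
(> = start, * = accepting)

start=q0 accept=q1 q0-a->q0 q0-b->q1 q1-a->q1 q1-b->q0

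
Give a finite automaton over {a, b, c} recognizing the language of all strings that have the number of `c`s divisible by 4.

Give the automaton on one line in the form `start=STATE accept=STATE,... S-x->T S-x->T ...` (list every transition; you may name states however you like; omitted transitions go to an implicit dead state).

Keep the running count of `c`s modulo 4: each `c` advances along the cycle q0 → q1 → q2 → q3 → q0 while other symbols loop. Accept at q0.
4 states suffice.
        a   b   c  
>* q0   q0  q0  q1 
   q1   q1  q1  q2 
   q2   q2  q2  q3 
   q3   q3  q3  q0 
(> = start, * = accepting)

start=q0 accept=q0 q0-a->q0 q0-b->q0 q0-c->q1 q1-a->q1 q1-b->q1 q1-c->q2 q2-a->q2 q2-b->q2 q2-c->q3 q3-a->q3 q3-b->q3 q3-c->q0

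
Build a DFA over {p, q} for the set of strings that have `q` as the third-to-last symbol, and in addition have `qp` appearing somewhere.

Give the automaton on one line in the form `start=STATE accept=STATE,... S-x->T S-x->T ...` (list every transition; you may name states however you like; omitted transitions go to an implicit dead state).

start=A accept=L,M,N,S A-p->B A-q->C B-p->D B-q->E C-p->F C-q->G D-p->H D-q->I E-p->J E-q->K F-p->L F-q->M G-p->N G-q->O H-p->H H-q->I I-p->J I-q->K J-p->L J-q->M K-p->N K-q->O L-p->P L-q->Q M-p->J M-q->R N-p->L N-q->M O-p->N O-q->O P-p->P P-q->Q Q-p->J Q-q->R R-p->N R-q->S S-p->N S-q->S

Handle the two conditions separately and then intersect. The first has 15 states tracking the last 3 symbols read; the second has 3 states tracking whether and how much of `qp` has been seen. A product state is a pair (one from each), accepting exactly when both do.
With 19 states:
       p  q 
>  A   B  C 
   B   D  E 
   C   F  G 
   D   H  I 
   E   J  K 
   F   L  M 
   G   N  O 
   H   H  I 
   I   J  K 
   J   L  M 
   K   N  O 
 * L   P  Q 
 * M   J  R 
 * N   L  M 
   O   N  O 
   P   P  Q 
   Q   J  R 
   R   N  S 
 * S   N  S 
(> = start, * = accepting)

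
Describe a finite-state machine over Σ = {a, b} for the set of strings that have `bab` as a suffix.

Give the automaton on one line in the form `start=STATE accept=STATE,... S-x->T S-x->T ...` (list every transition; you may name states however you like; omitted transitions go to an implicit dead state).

Let each state record the length of the longest suffix of the input read so far that is also a prefix of `bab`. S1 means the last symbol is `b`; S2 means the last 2 symbols are `ba`; S3 means the last 3 symbols are `bab`. Accept only at S3, where the string currently ends in `bab`.
4 states suffice.
        a   b  
>  S0   S0  S1 
   S1   S2  S1 
   S2   S0  S3 
 * S3   S2  S1 
(> = start, * = accepting)

start=S0 accept=S3 S0-a->S0 S0-b->S1 S1-a->S2 S1-b->S1 S2-a->S0 S2-b->S3 S3-a->S2 S3-b->S1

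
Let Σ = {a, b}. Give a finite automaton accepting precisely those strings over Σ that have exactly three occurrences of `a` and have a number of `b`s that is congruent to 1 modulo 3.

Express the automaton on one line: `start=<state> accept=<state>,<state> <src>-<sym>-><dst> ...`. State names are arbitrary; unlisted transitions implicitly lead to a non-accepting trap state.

Build one automaton per condition and run them in lockstep. One (5 states) tracks the count of `a`s, saturating at 4; the other (3 states) tracks the count of `b`s modulo 3. Each combined state is a pair, one component from each; accept when both components accept. Minimizing collapses redundant product states.
A 13-state machine:
          a    b  
>  q0     q1   q2 
   q1     q3   q4 
   q2     q4   q5 
   q3     q6   q7 
   q4     q7   q8 
   q5     q8   q0 
   q6     q9  q10 
   q7    q10  q11 
   q8    q11   q1 
   q9     q9   q9 
 * q10    q9  q12 
   q11   q12   q3 
   q12    q9   q6 
(> = start, * = accepting)

start=q0 accept=q10 q0-a->q1 q0-b->q2 q1-a->q3 q1-b->q4 q2-a->q4 q2-b->q5 q3-a->q6 q3-b->q7 q4-a->q7 q4-b->q8 q5-a->q8 q5-b->q0 q6-a->q9 q6-b->q10 q7-a->q10 q7-b->q11 q8-a->q11 q8-b->q1 q9-a->q9 q9-b->q9 q10-a->q9 q10-b->q12 q11-a->q12 q11-b->q3 q12-a->q9 q12-b->q6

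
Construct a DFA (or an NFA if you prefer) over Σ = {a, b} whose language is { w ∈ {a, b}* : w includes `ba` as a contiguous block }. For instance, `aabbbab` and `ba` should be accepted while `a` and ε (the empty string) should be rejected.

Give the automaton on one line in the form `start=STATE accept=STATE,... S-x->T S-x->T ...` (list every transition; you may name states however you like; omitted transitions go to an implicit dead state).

States q0..q1 record the length of the longest prefix of `ba` that matches the current input suffix. Reaching q2 means `ba` has been seen, and we stay there forever. Accept from q2.
A 3-state machine:
        a   b  
>  q0   q0  q1 
   q1   q2  q1 
 * q2   q2  q2 
(> = start, * = accepting)

start=q0 accept=q2 q0-a->q0 q0-b->q1 q1-a->q2 q1-b->q1 q2-a->q2 q2-b->q2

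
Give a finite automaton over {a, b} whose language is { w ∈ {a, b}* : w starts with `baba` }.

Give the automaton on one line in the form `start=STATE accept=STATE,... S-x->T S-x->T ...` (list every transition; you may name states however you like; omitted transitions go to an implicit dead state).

Check the first 4 symbols one by one: q0 through q3 record how many have matched `baba` so far; any wrong symbol goes to the dead state q5. After all 4 match we enter the accepting sink q4.
A 6-state machine:
        a   b  
>  q0   q5  q1 
   q1   q2  q5 
   q2   q5  q3 
   q3   q4  q5 
 * q4   q4  q4 
   q5   q5  q5 
(> = start, * = accepting)

start=q0 accept=q4 q0-a->q5 q0-b->q1 q1-a->q2 q1-b->q5 q2-a->q5 q2-b->q3 q3-a->q4 q3-b->q5 q4-a->q4 q4-b->q4 q5-a->q5 q5-b->q5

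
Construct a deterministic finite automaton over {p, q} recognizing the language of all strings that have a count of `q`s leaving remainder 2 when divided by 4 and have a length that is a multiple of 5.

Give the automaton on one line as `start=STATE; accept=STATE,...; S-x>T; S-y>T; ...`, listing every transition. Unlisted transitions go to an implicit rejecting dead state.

Build one automaton per condition and run them in lockstep. One (4 states) tracks the count of `q`s modulo 4; the other (5 states) tracks the input length modulo 5. Each combined state is a pair, one component from each; accept when both components accept.
20 states suffice.
          p    q  
>  S0     S1   S2 
   S1     S3   S4 
   S2     S4   S5 
   S3     S6   S7 
   S4     S7   S8 
   S5     S8   S9 
   S6    S10  S11 
   S7    S11  S12 
   S8    S12  S13 
   S9    S13  S10 
   S10    S0  S14 
   S11   S14  S15 
   S12   S15  S16 
   S13   S16   S0 
   S14    S2  S17 
 * S15   S17  S18 
   S16   S18   S1 
   S17    S5  S19 
   S18   S19   S3 
   S19    S9   S6 
(> = start, * = accepting)

start=S0; accept=S15; S0-p>S1; S0-q>S2; S1-p>S3; S1-q>S4; S2-p>S4; S2-q>S5; S3-p>S6; S3-q>S7; S4-p>S7; S4-q>S8; S5-p>S8; S5-q>S9; S6-p>S10; S6-q>S11; S7-p>S11; S7-q>S12; S8-p>S12; S8-q>S13; S9-p>S13; S9-q>S10; S10-p>S0; S10-q>S14; S11-p>S14; S11-q>S15; S12-p>S15; S12-q>S16; S13-p>S16; S13-q>S0; S14-p>S2; S14-q>S17; S15-p>S17; S15-q>S18; S16-p>S18; S16-q>S1; S17-p>S5; S17-q>S19; S18-p>S19; S18-q>S3; S19-p>S9; S19-q>S6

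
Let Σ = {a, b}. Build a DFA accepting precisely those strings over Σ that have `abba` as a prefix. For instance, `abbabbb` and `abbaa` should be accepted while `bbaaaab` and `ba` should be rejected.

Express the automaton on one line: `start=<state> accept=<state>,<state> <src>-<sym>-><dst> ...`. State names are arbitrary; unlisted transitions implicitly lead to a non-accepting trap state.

start=q0 accept=q4 q0-a->q1 q0-b->q5 q1-a->q5 q1-b->q2 q2-a->q5 q2-b->q3 q3-a->q4 q3-b->q5 q4-a->q4 q4-b->q4 q5-a->q5 q5-b->q5

Walk along `abba` while the input agrees: from q0 take `a` to q1, and so on. Any deviation drops to the rejecting sink q5. Once q4 is reached the prefix is confirmed and every continuation is accepted.
A 6-state machine:
        a   b  
>  q0   q1  q5 
   q1   q5  q2 
   q2   q5  q3 
   q3   q4  q5 
 * q4   q4  q4 
   q5   q5  q5 
(> = start, * = accepting)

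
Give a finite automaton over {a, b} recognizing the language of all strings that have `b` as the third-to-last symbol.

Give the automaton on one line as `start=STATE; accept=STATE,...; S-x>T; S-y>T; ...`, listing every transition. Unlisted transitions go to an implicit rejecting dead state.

A DFA must remember the last 3 symbols (since which symbol is third-to-last isn't known until the input ends). Use one state per possible window of the last ≤3 symbols; accept from those whose window starts with `b`.
A 15-state machine:
          a    b  
>  S0     S1   S2 
   S1     S3   S4 
   S2     S5   S6 
   S3     S7   S8 
   S4     S9  S10 
   S5    S11  S12 
   S6    S13  S14 
   S7     S7   S8 
   S8     S9  S10 
   S9    S11  S12 
   S10   S13  S14 
 * S11    S7   S8 
 * S12    S9  S10 
 * S13   S11  S12 
 * S14   S13  S14 
(> = start, * = accepting)

start=S0; accept=S11,S12,S13,S14; S0-a>S1; S0-b>S2; S1-a>S3; S1-b>S4; S2-a>S5; S2-b>S6; S3-a>S7; S3-b>S8; S4-a>S9; S4-b>S10; S5-a>S11; S5-b>S12; S6-a>S13; S6-b>S14; S7-a>S7; S7-b>S8; S8-a>S9; S8-b>S10; S9-a>S11; S9-b>S12; S10-a>S13; S10-b>S14; S11-a>S7; S11-b>S8; S12-a>S9; S12-b>S10; S13-a>S11; S13-b>S12; S14-a>S13; S14-b>S14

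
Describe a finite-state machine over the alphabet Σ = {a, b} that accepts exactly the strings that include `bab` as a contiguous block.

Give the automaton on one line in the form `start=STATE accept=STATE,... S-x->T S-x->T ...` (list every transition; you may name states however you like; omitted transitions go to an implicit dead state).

Track how much of `bab` has been matched so far: state s0 is no progress, s3 is the absorbing accept state reached once `bab` has occurred. Intermediate states record partial matches; on a mismatch, fall back to the longest reusable overlap.
        a   b  
>  s0   s0  s1 
   s1   s2  s1 
   s2   s0  s3 
 * s3   s3  s3 
(> = start, * = accepting)

start=s0 accept=s3 s0-a->s0 s0-b->s1 s1-a->s2 s1-b->s1 s2-a->s0 s2-b->s3 s3-a->s3 s3-b->s3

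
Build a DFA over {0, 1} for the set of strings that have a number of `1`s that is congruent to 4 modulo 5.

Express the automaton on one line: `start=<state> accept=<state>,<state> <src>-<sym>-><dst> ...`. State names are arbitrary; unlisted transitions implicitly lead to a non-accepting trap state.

start=q0 accept=q4 q0-0->q0 q0-1->q1 q1-0->q1 q1-1->q2 q2-0->q2 q2-1->q3 q3-0->q3 q3-1->q4 q4-0->q4 q4-1->q0

Keep the running count of `1`s modulo 5: each `1` advances along the cycle q0 → q1 → q2 → q3 → q4 → q0 while other symbols loop. Accept at q4.
        0   1  
>  q0   q0  q1 
   q1   q1  q2 
   q2   q2  q3 
   q3   q3  q4 
 * q4   q4  q0 
(> = start, * = accepting)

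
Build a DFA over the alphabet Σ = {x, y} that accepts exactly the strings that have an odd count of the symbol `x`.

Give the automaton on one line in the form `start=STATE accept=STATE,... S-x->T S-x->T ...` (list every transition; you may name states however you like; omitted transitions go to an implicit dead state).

The only thing that matters is how many `x`s have appeared, reduced mod 2. Use one state per residue: q0 for 0, …, q1 for 1. Reading `x` moves to the next residue; anything else stays put. q1 is accepting.
With 2 states:
        x   y  
>  q0   q1  q0 
 * q1   q0  q1 
(> = start, * = accepting)

start=q0 accept=q1 q0-x->q1 q0-y->q0 q1-x->q0 q1-y->q1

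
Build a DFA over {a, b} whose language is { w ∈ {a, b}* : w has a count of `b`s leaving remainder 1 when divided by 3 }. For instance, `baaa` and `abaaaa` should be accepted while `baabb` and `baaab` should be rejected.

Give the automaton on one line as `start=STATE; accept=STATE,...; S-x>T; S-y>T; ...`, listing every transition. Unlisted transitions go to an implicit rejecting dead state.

start=s0; accept=s1; s0-a>s0; s0-b>s1; s1-a>s1; s1-b>s2; s2-a>s2; s2-b>s0

Keep the running count of `b`s modulo 3: each `b` advances along the cycle s0 → s1 → s2 → s0 while other symbols loop. Accept at s1.
        a   b  
>  s0   s0  s1 
 * s1   s1  s2 
   s2   s2  s0 
(> = start, * = accepting)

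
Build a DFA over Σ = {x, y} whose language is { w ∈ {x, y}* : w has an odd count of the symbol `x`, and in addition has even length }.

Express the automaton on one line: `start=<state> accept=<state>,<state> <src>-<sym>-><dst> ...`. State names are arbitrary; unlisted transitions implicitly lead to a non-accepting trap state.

start=q0 accept=q3 q0-x->q1 q0-y->q2 q1-x->q0 q1-y->q3 q2-x->q3 q2-y->q0 q3-x->q2 q3-y->q1

Run two small machines in parallel and take their product. The first has 2 states tracking the count of `x`s modulo 2; the second has 2 states tracking the input length modulo 2. A product state is a pair (one from each), accepting exactly when both do.
        x   y  
>  q0   q1  q2 
   q1   q0  q3 
   q2   q3  q0 
 * q3   q2  q1 
(> = start, * = accepting)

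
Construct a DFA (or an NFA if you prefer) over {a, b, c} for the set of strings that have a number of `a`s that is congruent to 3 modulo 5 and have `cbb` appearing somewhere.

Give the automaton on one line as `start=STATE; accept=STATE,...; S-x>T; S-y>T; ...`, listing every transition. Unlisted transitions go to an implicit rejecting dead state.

Handle the two conditions separately and then intersect. One (5 states) tracks the count of `a`s modulo 5; the other (4 states) tracks whether and how much of `cbb` has been seen. Each combined state is a pair, one component from each; accept when both components accept.
A 20-state machine:
          a    b    c  
>  S0     S1   S0   S2 
   S1     S3   S1   S4 
   S2     S1   S5   S2 
   S3     S6   S3   S7 
   S4     S3   S8   S4 
   S5     S1   S9   S2 
   S6    S10   S6  S11 
   S7     S6  S12   S7 
   S8     S3  S13   S4 
   S9    S13   S9   S9 
   S10    S0  S10  S14 
   S11   S10  S15  S11 
   S12    S6  S16   S7 
   S13   S16  S13  S13 
   S14    S0  S17  S14 
   S15   S10  S18  S11 
   S16   S18  S16  S16 
   S17    S0  S19  S14 
 * S18   S19  S18  S18 
   S19    S9  S19  S19 
(> = start, * = accepting)

start=S0; accept=S18; S0-a>S1; S0-b>S0; S0-c>S2; S1-a>S3; S1-b>S1; S1-c>S4; S2-a>S1; S2-b>S5; S2-c>S2; S3-a>S6; S3-b>S3; S3-c>S7; S4-a>S3; S4-b>S8; S4-c>S4; S5-a>S1; S5-b>S9; S5-c>S2; S6-a>S10; S6-b>S6; S6-c>S11; S7-a>S6; S7-b>S12; S7-c>S7; S8-a>S3; S8-b>S13; S8-c>S4; S9-a>S13; S9-b>S9; S9-c>S9; S10-a>S0; S10-b>S10; S10-c>S14; S11-a>S10; S11-b>S15; S11-c>S11; S12-a>S6; S12-b>S16; S12-c>S7; S13-a>S16; S13-b>S13; S13-c>S13; S14-a>S0; S14-b>S17; S14-c>S14; S15-a>S10; S15-b>S18; S15-c>S11; S16-a>S18; S16-b>S16; S16-c>S16; S17-a>S0; S17-b>S19; S17-c>S14; S18-a>S19; S18-b>S18; S18-c>S18; S19-a>S9; S19-b>S19; S19-c>S19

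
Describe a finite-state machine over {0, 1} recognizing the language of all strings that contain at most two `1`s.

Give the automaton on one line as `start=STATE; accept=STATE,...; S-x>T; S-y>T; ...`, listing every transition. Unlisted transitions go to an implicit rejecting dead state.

Only the number of `1`s matters, and only up to 3. Make a chain q0 → q1 → q2 → q3 advanced by each `1` (with q3 absorbing); every other symbol self-loops. The accepting set is {q0, q1, q2}.
        0   1  
>* q0   q0  q1 
 * q1   q1  q2 
 * q2   q2  q3 
   q3   q3  q3 
(> = start, * = accepting)

start=q0; accept=q0,q1,q2; q0-0>q0; q0-1>q1; q1-0>q1; q1-1>q2; q2-0>q2; q2-1>q3; q3-0>q3; q3-1>q3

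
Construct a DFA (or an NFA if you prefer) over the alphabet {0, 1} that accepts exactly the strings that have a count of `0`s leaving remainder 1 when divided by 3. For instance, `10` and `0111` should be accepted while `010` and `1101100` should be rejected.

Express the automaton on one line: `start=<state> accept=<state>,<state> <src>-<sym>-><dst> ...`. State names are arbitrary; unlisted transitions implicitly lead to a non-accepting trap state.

start=S0 accept=S1 S0-0->S1 S0-1->S0 S1-0->S2 S1-1->S1 S2-0->S0 S2-1->S2

Keep the running count of `0`s modulo 3: each `0` advances along the cycle S0 → S1 → S2 → S0 while other symbols loop. Accept at S1.
        0   1  
>  S0   S1  S0 
 * S1   S2  S1 
   S2   S0  S2 
(> = start, * = accepting)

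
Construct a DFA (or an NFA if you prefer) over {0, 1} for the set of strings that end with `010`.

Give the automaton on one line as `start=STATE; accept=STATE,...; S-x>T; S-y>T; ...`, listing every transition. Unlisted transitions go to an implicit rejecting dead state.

start=A; accept=D; A-0>B; A-1>A; B-0>B; B-1>C; C-0>D; C-1>A; D-0>B; D-1>C

Let each state record the length of the longest suffix of the input read so far that is also a prefix of `010`. B means the last symbol is `0`; C means the last 2 symbols are `01`; D means the last 3 symbols are `010`. Accept only at D, where the string currently ends in `010`.
With 4 states:
       0  1 
>  A   B  A 
   B   B  C 
   C   D  A 
 * D   B  C 
(> = start, * = accepting)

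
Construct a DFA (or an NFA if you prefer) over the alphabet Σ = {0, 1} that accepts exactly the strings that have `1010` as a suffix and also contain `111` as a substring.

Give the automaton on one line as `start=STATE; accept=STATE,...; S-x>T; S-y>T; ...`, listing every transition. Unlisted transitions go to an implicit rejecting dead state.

Run two small machines in parallel and take their product. The first has 5 states tracking how much of the suffix `1010` has currently been matched; the second has 4 states tracking whether and how much of `111` has been seen. A product state is a pair (one from each), accepting exactly when both do.
11 states suffice.
          0    1  
>  q0     q0   q1 
   q1     q2   q3 
   q2     q0   q4 
   q3     q2   q5 
   q4     q6   q3 
   q5     q7   q5 
   q6     q0   q4 
   q7     q8   q9 
   q8     q8   q5 
   q9    q10   q5 
 * q10    q8   q9 
(> = start, * = accepting)

start=q0; accept=q10; q0-0>q0; q0-1>q1; q1-0>q2; q1-1>q3; q2-0>q0; q2-1>q4; q3-0>q2; q3-1>q5; q4-0>q6; q4-1>q3; q5-0>q7; q5-1>q5; q6-0>q0; q6-1>q4; q7-0>q8; q7-1>q9; q8-0>q8; q8-1>q5; q9-0>q10; q9-1>q5; q10-0>q8; q10-1>q9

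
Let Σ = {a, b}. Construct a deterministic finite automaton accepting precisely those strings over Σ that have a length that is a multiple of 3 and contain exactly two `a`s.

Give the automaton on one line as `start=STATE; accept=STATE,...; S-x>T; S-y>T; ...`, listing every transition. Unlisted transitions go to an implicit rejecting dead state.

start=q0; accept=q7; q0-a>q1; q0-b>q2; q1-a>q3; q1-b>q4; q2-a>q4; q2-b>q5; q3-a>q6; q3-b>q7; q4-a>q7; q4-b>q8; q5-a>q8; q5-b>q0; q6-a>q6; q6-b>q6; q7-a>q6; q7-b>q9; q8-a>q9; q8-b>q1; q9-a>q6; q9-b>q3

Build one automaton per condition and run them in lockstep. The first has 3 states tracking the input length modulo 3; the second has 4 states tracking the count of `a`s, saturating at 3. A product state is a pair (one from each), accepting exactly when both do. After merging equivalent states the machine shrinks.
A 10-state machine:
        a   b  
>  q0   q1  q2 
   q1   q3  q4 
   q2   q4  q5 
   q3   q6  q7 
   q4   q7  q8 
   q5   q8  q0 
   q6   q6  q6 
 * q7   q6  q9 
   q8   q9  q1 
   q9   q6  q3 
(> = start, * = accepting)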